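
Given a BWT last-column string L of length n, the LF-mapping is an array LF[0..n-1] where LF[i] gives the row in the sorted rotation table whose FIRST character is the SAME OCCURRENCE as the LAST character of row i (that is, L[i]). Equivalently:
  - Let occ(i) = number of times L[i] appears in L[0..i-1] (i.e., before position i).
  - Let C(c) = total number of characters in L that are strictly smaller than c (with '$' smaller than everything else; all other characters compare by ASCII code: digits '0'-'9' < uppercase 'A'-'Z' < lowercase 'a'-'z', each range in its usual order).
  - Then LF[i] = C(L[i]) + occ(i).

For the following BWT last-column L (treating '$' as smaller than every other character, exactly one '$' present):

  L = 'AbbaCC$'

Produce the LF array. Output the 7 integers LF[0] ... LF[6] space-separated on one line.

Char counts: '$':1, 'A':1, 'C':2, 'a':1, 'b':2
C (first-col start): C('$')=0, C('A')=1, C('C')=2, C('a')=4, C('b')=5
L[0]='A': occ=0, LF[0]=C('A')+0=1+0=1
L[1]='b': occ=0, LF[1]=C('b')+0=5+0=5
L[2]='b': occ=1, LF[2]=C('b')+1=5+1=6
L[3]='a': occ=0, LF[3]=C('a')+0=4+0=4
L[4]='C': occ=0, LF[4]=C('C')+0=2+0=2
L[5]='C': occ=1, LF[5]=C('C')+1=2+1=3
L[6]='$': occ=0, LF[6]=C('$')+0=0+0=0

Answer: 1 5 6 4 2 3 0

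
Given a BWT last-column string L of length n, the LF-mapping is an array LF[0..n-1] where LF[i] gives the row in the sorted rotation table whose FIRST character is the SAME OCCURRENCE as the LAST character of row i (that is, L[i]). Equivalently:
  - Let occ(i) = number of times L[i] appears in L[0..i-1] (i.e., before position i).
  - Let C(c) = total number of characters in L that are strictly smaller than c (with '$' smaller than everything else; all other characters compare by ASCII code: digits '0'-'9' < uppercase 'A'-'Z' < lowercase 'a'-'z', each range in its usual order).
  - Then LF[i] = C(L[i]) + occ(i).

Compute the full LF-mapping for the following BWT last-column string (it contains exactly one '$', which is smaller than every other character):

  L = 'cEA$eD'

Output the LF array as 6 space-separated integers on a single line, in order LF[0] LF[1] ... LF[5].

Answer: 4 3 1 0 5 2

Derivation:
Char counts: '$':1, 'A':1, 'D':1, 'E':1, 'c':1, 'e':1
C (first-col start): C('$')=0, C('A')=1, C('D')=2, C('E')=3, C('c')=4, C('e')=5
L[0]='c': occ=0, LF[0]=C('c')+0=4+0=4
L[1]='E': occ=0, LF[1]=C('E')+0=3+0=3
L[2]='A': occ=0, LF[2]=C('A')+0=1+0=1
L[3]='$': occ=0, LF[3]=C('$')+0=0+0=0
L[4]='e': occ=0, LF[4]=C('e')+0=5+0=5
L[5]='D': occ=0, LF[5]=C('D')+0=2+0=2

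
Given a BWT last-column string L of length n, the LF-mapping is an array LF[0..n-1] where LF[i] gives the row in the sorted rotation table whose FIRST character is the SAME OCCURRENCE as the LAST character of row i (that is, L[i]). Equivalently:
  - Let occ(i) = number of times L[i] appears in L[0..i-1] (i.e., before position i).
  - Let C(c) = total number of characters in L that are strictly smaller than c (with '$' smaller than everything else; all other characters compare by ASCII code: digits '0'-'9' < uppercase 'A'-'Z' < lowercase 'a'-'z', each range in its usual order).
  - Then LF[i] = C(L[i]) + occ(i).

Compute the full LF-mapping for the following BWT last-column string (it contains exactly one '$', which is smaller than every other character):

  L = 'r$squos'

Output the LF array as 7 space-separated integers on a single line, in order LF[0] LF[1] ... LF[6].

Answer: 3 0 4 2 6 1 5

Derivation:
Char counts: '$':1, 'o':1, 'q':1, 'r':1, 's':2, 'u':1
C (first-col start): C('$')=0, C('o')=1, C('q')=2, C('r')=3, C('s')=4, C('u')=6
L[0]='r': occ=0, LF[0]=C('r')+0=3+0=3
L[1]='$': occ=0, LF[1]=C('$')+0=0+0=0
L[2]='s': occ=0, LF[2]=C('s')+0=4+0=4
L[3]='q': occ=0, LF[3]=C('q')+0=2+0=2
L[4]='u': occ=0, LF[4]=C('u')+0=6+0=6
L[5]='o': occ=0, LF[5]=C('o')+0=1+0=1
L[6]='s': occ=1, LF[6]=C('s')+1=4+1=5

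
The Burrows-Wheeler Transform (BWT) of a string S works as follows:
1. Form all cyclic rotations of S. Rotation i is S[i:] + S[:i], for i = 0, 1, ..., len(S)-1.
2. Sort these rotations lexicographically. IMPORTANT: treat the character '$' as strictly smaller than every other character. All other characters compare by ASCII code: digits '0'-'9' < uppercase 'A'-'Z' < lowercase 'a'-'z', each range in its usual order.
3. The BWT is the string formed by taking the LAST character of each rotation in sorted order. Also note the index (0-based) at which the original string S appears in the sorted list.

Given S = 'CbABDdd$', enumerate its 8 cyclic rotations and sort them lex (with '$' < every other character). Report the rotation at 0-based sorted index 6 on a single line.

Answer: d$CbABDd

Derivation:
All 8 rotations (rotation i = S[i:]+S[:i]):
  rot[0] = CbABDdd$
  rot[1] = bABDdd$C
  rot[2] = ABDdd$Cb
  rot[3] = BDdd$CbA
  rot[4] = Ddd$CbAB
  rot[5] = dd$CbABD
  rot[6] = d$CbABDd
  rot[7] = $CbABDdd
Sorted (with $ < everything):
  sorted[0] = $CbABDdd
  sorted[1] = ABDdd$Cb
  sorted[2] = BDdd$CbA
  sorted[3] = CbABDdd$
  sorted[4] = Ddd$CbAB
  sorted[5] = bABDdd$C
  sorted[6] = d$CbABDd
  sorted[7] = dd$CbABD
sorted[6] = d$CbABDd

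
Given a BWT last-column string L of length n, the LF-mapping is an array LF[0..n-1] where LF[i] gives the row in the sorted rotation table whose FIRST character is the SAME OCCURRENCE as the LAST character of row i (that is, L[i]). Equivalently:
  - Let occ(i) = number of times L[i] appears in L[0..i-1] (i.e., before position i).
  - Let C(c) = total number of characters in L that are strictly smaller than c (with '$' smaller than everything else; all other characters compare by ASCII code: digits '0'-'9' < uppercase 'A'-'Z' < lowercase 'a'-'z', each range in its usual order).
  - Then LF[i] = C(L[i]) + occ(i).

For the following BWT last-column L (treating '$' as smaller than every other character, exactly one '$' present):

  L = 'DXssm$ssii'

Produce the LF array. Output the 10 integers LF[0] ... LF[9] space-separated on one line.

Answer: 1 2 6 7 5 0 8 9 3 4

Derivation:
Char counts: '$':1, 'D':1, 'X':1, 'i':2, 'm':1, 's':4
C (first-col start): C('$')=0, C('D')=1, C('X')=2, C('i')=3, C('m')=5, C('s')=6
L[0]='D': occ=0, LF[0]=C('D')+0=1+0=1
L[1]='X': occ=0, LF[1]=C('X')+0=2+0=2
L[2]='s': occ=0, LF[2]=C('s')+0=6+0=6
L[3]='s': occ=1, LF[3]=C('s')+1=6+1=7
L[4]='m': occ=0, LF[4]=C('m')+0=5+0=5
L[5]='$': occ=0, LF[5]=C('$')+0=0+0=0
L[6]='s': occ=2, LF[6]=C('s')+2=6+2=8
L[7]='s': occ=3, LF[7]=C('s')+3=6+3=9
L[8]='i': occ=0, LF[8]=C('i')+0=3+0=3
L[9]='i': occ=1, LF[9]=C('i')+1=3+1=4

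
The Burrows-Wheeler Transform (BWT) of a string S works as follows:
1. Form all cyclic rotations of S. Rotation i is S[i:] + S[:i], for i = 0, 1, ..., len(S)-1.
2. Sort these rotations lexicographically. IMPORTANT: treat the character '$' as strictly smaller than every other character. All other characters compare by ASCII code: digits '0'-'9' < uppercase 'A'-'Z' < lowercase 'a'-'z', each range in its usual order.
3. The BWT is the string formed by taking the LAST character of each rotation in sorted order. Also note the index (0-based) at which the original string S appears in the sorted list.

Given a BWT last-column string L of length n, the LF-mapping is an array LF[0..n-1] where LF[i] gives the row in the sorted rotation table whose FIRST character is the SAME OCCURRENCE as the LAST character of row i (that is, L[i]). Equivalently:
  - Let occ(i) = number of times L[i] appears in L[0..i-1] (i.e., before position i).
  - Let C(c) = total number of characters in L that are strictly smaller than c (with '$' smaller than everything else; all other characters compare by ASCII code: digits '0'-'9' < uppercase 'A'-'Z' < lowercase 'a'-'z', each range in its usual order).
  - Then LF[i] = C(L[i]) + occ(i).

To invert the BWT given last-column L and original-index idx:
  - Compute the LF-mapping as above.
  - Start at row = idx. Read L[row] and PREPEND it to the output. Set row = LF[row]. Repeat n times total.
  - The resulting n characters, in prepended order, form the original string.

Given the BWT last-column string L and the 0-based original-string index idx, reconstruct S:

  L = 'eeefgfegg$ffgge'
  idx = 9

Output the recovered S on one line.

Answer: fgfegggfgefeee$

Derivation:
LF mapping: 1 2 3 6 10 7 4 11 12 0 8 9 13 14 5
Walk LF starting at row 9, prepending L[row]:
  step 1: row=9, L[9]='$', prepend. Next row=LF[9]=0
  step 2: row=0, L[0]='e', prepend. Next row=LF[0]=1
  step 3: row=1, L[1]='e', prepend. Next row=LF[1]=2
  step 4: row=2, L[2]='e', prepend. Next row=LF[2]=3
  step 5: row=3, L[3]='f', prepend. Next row=LF[3]=6
  step 6: row=6, L[6]='e', prepend. Next row=LF[6]=4
  step 7: row=4, L[4]='g', prepend. Next row=LF[4]=10
  step 8: row=10, L[10]='f', prepend. Next row=LF[10]=8
  step 9: row=8, L[8]='g', prepend. Next row=LF[8]=12
  step 10: row=12, L[12]='g', prepend. Next row=LF[12]=13
  step 11: row=13, L[13]='g', prepend. Next row=LF[13]=14
  step 12: row=14, L[14]='e', prepend. Next row=LF[14]=5
  step 13: row=5, L[5]='f', prepend. Next row=LF[5]=7
  step 14: row=7, L[7]='g', prepend. Next row=LF[7]=11
  step 15: row=11, L[11]='f', prepend. Next row=LF[11]=9
Reversed output: fgfegggfgefeee$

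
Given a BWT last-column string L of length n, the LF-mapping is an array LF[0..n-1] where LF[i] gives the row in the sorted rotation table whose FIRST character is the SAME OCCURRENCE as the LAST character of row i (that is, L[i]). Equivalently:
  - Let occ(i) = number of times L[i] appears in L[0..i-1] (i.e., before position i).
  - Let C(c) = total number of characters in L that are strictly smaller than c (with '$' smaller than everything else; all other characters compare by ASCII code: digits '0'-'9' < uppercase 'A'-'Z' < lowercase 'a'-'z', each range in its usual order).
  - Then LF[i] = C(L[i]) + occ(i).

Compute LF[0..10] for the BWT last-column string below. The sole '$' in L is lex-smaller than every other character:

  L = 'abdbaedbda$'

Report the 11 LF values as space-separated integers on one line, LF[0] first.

Char counts: '$':1, 'a':3, 'b':3, 'd':3, 'e':1
C (first-col start): C('$')=0, C('a')=1, C('b')=4, C('d')=7, C('e')=10
L[0]='a': occ=0, LF[0]=C('a')+0=1+0=1
L[1]='b': occ=0, LF[1]=C('b')+0=4+0=4
L[2]='d': occ=0, LF[2]=C('d')+0=7+0=7
L[3]='b': occ=1, LF[3]=C('b')+1=4+1=5
L[4]='a': occ=1, LF[4]=C('a')+1=1+1=2
L[5]='e': occ=0, LF[5]=C('e')+0=10+0=10
L[6]='d': occ=1, LF[6]=C('d')+1=7+1=8
L[7]='b': occ=2, LF[7]=C('b')+2=4+2=6
L[8]='d': occ=2, LF[8]=C('d')+2=7+2=9
L[9]='a': occ=2, LF[9]=C('a')+2=1+2=3
L[10]='$': occ=0, LF[10]=C('$')+0=0+0=0

Answer: 1 4 7 5 2 10 8 6 9 3 0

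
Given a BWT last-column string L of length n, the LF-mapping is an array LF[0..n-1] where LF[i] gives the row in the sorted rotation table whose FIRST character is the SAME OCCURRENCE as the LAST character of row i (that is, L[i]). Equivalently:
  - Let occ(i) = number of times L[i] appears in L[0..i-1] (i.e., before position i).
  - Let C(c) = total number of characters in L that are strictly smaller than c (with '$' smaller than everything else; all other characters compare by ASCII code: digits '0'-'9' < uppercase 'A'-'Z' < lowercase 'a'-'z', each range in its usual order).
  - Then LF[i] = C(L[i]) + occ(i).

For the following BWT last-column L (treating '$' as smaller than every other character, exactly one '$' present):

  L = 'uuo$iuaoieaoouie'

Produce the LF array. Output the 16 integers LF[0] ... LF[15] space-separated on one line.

Char counts: '$':1, 'a':2, 'e':2, 'i':3, 'o':4, 'u':4
C (first-col start): C('$')=0, C('a')=1, C('e')=3, C('i')=5, C('o')=8, C('u')=12
L[0]='u': occ=0, LF[0]=C('u')+0=12+0=12
L[1]='u': occ=1, LF[1]=C('u')+1=12+1=13
L[2]='o': occ=0, LF[2]=C('o')+0=8+0=8
L[3]='$': occ=0, LF[3]=C('$')+0=0+0=0
L[4]='i': occ=0, LF[4]=C('i')+0=5+0=5
L[5]='u': occ=2, LF[5]=C('u')+2=12+2=14
L[6]='a': occ=0, LF[6]=C('a')+0=1+0=1
L[7]='o': occ=1, LF[7]=C('o')+1=8+1=9
L[8]='i': occ=1, LF[8]=C('i')+1=5+1=6
L[9]='e': occ=0, LF[9]=C('e')+0=3+0=3
L[10]='a': occ=1, LF[10]=C('a')+1=1+1=2
L[11]='o': occ=2, LF[11]=C('o')+2=8+2=10
L[12]='o': occ=3, LF[12]=C('o')+3=8+3=11
L[13]='u': occ=3, LF[13]=C('u')+3=12+3=15
L[14]='i': occ=2, LF[14]=C('i')+2=5+2=7
L[15]='e': occ=1, LF[15]=C('e')+1=3+1=4

Answer: 12 13 8 0 5 14 1 9 6 3 2 10 11 15 7 4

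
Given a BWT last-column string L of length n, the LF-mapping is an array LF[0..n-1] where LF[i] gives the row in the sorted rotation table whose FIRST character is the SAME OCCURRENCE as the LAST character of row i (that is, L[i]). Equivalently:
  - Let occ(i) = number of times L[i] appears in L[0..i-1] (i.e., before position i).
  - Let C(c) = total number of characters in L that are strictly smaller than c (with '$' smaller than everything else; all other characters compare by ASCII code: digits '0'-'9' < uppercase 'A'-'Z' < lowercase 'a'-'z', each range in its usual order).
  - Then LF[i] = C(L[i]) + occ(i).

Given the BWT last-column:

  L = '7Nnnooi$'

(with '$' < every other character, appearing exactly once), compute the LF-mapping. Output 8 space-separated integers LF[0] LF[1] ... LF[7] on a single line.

Char counts: '$':1, '7':1, 'N':1, 'i':1, 'n':2, 'o':2
C (first-col start): C('$')=0, C('7')=1, C('N')=2, C('i')=3, C('n')=4, C('o')=6
L[0]='7': occ=0, LF[0]=C('7')+0=1+0=1
L[1]='N': occ=0, LF[1]=C('N')+0=2+0=2
L[2]='n': occ=0, LF[2]=C('n')+0=4+0=4
L[3]='n': occ=1, LF[3]=C('n')+1=4+1=5
L[4]='o': occ=0, LF[4]=C('o')+0=6+0=6
L[5]='o': occ=1, LF[5]=C('o')+1=6+1=7
L[6]='i': occ=0, LF[6]=C('i')+0=3+0=3
L[7]='$': occ=0, LF[7]=C('$')+0=0+0=0

Answer: 1 2 4 5 6 7 3 0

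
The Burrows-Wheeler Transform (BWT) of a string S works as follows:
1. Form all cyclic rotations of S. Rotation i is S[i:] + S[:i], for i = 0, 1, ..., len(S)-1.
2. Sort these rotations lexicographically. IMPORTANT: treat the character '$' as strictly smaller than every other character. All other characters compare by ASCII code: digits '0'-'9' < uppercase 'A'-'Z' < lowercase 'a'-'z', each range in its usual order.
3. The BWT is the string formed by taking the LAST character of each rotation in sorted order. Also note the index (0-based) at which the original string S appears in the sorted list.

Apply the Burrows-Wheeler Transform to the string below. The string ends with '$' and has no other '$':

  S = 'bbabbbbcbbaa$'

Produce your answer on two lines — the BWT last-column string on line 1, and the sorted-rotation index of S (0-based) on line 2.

All 13 rotations (rotation i = S[i:]+S[:i]):
  rot[0] = bbabbbbcbbaa$
  rot[1] = babbbbcbbaa$b
  rot[2] = abbbbcbbaa$bb
  rot[3] = bbbbcbbaa$bba
  rot[4] = bbbcbbaa$bbab
  rot[5] = bbcbbaa$bbabb
  rot[6] = bcbbaa$bbabbb
  rot[7] = cbbaa$bbabbbb
  rot[8] = bbaa$bbabbbbc
  rot[9] = baa$bbabbbbcb
  rot[10] = aa$bbabbbbcbb
  rot[11] = a$bbabbbbcbba
  rot[12] = $bbabbbbcbbaa
Sorted (with $ < everything):
  sorted[0] = $bbabbbbcbbaa  (last char: 'a')
  sorted[1] = a$bbabbbbcbba  (last char: 'a')
  sorted[2] = aa$bbabbbbcbb  (last char: 'b')
  sorted[3] = abbbbcbbaa$bb  (last char: 'b')
  sorted[4] = baa$bbabbbbcb  (last char: 'b')
  sorted[5] = babbbbcbbaa$b  (last char: 'b')
  sorted[6] = bbaa$bbabbbbc  (last char: 'c')
  sorted[7] = bbabbbbcbbaa$  (last char: '$')
  sorted[8] = bbbbcbbaa$bba  (last char: 'a')
  sorted[9] = bbbcbbaa$bbab  (last char: 'b')
  sorted[10] = bbcbbaa$bbabb  (last char: 'b')
  sorted[11] = bcbbaa$bbabbb  (last char: 'b')
  sorted[12] = cbbaa$bbabbbb  (last char: 'b')
Last column: aabbbbc$abbbb
Original string S is at sorted index 7

Answer: aabbbbc$abbbb
7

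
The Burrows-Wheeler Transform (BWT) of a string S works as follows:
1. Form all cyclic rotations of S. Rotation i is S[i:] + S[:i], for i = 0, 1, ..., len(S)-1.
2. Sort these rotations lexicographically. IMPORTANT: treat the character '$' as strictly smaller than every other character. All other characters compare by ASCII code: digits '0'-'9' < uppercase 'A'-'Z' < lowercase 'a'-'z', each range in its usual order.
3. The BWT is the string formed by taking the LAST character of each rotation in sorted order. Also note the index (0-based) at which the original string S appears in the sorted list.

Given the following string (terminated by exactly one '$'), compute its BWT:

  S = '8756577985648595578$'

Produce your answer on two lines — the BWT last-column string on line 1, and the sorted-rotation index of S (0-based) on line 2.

Answer: 86987658558557794$57
17

Derivation:
All 20 rotations (rotation i = S[i:]+S[:i]):
  rot[0] = 8756577985648595578$
  rot[1] = 756577985648595578$8
  rot[2] = 56577985648595578$87
  rot[3] = 6577985648595578$875
  rot[4] = 577985648595578$8756
  rot[5] = 77985648595578$87565
  rot[6] = 7985648595578$875657
  rot[7] = 985648595578$8756577
  rot[8] = 85648595578$87565779
  rot[9] = 5648595578$875657798
  rot[10] = 648595578$8756577985
  rot[11] = 48595578$87565779856
  rot[12] = 8595578$875657798564
  rot[13] = 595578$8756577985648
  rot[14] = 95578$87565779856485
  rot[15] = 5578$875657798564859
  rot[16] = 578$8756577985648595
  rot[17] = 78$87565779856485955
  rot[18] = 8$875657798564859557
  rot[19] = $8756577985648595578
Sorted (with $ < everything):
  sorted[0] = $8756577985648595578  (last char: '8')
  sorted[1] = 48595578$87565779856  (last char: '6')
  sorted[2] = 5578$875657798564859  (last char: '9')
  sorted[3] = 5648595578$875657798  (last char: '8')
  sorted[4] = 56577985648595578$87  (last char: '7')
  sorted[5] = 577985648595578$8756  (last char: '6')
  sorted[6] = 578$8756577985648595  (last char: '5')
  sorted[7] = 595578$8756577985648  (last char: '8')
  sorted[8] = 648595578$8756577985  (last char: '5')
  sorted[9] = 6577985648595578$875  (last char: '5')
  sorted[10] = 756577985648595578$8  (last char: '8')
  sorted[11] = 77985648595578$87565  (last char: '5')
  sorted[12] = 78$87565779856485955  (last char: '5')
  sorted[13] = 7985648595578$875657  (last char: '7')
  sorted[14] = 8$875657798564859557  (last char: '7')
  sorted[15] = 85648595578$87565779  (last char: '9')
  sorted[16] = 8595578$875657798564  (last char: '4')
  sorted[17] = 8756577985648595578$  (last char: '$')
  sorted[18] = 95578$87565779856485  (last char: '5')
  sorted[19] = 985648595578$8756577  (last char: '7')
Last column: 86987658558557794$57
Original string S is at sorted index 17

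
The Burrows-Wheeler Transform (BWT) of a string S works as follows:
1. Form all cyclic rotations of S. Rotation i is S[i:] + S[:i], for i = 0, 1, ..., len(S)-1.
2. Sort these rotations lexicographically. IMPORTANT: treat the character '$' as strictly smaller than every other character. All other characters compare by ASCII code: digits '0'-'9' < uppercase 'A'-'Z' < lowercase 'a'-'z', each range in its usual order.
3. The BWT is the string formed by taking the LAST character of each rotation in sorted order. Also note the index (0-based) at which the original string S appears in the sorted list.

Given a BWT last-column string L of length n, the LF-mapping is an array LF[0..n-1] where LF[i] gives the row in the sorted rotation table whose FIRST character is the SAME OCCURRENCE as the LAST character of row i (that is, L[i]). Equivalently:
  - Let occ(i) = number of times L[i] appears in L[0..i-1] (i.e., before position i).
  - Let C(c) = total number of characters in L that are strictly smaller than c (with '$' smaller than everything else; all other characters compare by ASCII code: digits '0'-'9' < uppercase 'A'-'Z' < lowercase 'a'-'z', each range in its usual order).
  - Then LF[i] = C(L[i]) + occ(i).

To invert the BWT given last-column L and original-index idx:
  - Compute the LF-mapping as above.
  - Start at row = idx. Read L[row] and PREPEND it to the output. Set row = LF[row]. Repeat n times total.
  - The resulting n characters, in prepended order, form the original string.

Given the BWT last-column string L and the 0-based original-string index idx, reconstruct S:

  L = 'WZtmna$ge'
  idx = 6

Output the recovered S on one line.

Answer: magnetZW$

Derivation:
LF mapping: 1 2 8 6 7 3 0 5 4
Walk LF starting at row 6, prepending L[row]:
  step 1: row=6, L[6]='$', prepend. Next row=LF[6]=0
  step 2: row=0, L[0]='W', prepend. Next row=LF[0]=1
  step 3: row=1, L[1]='Z', prepend. Next row=LF[1]=2
  step 4: row=2, L[2]='t', prepend. Next row=LF[2]=8
  step 5: row=8, L[8]='e', prepend. Next row=LF[8]=4
  step 6: row=4, L[4]='n', prepend. Next row=LF[4]=7
  step 7: row=7, L[7]='g', prepend. Next row=LF[7]=5
  step 8: row=5, L[5]='a', prepend. Next row=LF[5]=3
  step 9: row=3, L[3]='m', prepend. Next row=LF[3]=6
Reversed output: magnetZW$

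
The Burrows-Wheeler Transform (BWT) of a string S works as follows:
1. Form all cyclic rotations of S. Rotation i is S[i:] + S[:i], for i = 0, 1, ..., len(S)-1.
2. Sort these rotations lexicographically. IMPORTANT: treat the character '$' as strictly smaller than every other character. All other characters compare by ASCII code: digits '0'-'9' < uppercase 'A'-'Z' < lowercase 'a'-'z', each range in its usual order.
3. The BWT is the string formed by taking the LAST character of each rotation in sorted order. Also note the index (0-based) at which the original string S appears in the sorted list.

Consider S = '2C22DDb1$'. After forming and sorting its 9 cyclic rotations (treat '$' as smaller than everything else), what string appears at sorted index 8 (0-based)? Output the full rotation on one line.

Answer: b1$2C22DD

Derivation:
All 9 rotations (rotation i = S[i:]+S[:i]):
  rot[0] = 2C22DDb1$
  rot[1] = C22DDb1$2
  rot[2] = 22DDb1$2C
  rot[3] = 2DDb1$2C2
  rot[4] = DDb1$2C22
  rot[5] = Db1$2C22D
  rot[6] = b1$2C22DD
  rot[7] = 1$2C22DDb
  rot[8] = $2C22DDb1
Sorted (with $ < everything):
  sorted[0] = $2C22DDb1
  sorted[1] = 1$2C22DDb
  sorted[2] = 22DDb1$2C
  sorted[3] = 2C22DDb1$
  sorted[4] = 2DDb1$2C2
  sorted[5] = C22DDb1$2
  sorted[6] = DDb1$2C22
  sorted[7] = Db1$2C22D
  sorted[8] = b1$2C22DD
sorted[8] = b1$2C22DD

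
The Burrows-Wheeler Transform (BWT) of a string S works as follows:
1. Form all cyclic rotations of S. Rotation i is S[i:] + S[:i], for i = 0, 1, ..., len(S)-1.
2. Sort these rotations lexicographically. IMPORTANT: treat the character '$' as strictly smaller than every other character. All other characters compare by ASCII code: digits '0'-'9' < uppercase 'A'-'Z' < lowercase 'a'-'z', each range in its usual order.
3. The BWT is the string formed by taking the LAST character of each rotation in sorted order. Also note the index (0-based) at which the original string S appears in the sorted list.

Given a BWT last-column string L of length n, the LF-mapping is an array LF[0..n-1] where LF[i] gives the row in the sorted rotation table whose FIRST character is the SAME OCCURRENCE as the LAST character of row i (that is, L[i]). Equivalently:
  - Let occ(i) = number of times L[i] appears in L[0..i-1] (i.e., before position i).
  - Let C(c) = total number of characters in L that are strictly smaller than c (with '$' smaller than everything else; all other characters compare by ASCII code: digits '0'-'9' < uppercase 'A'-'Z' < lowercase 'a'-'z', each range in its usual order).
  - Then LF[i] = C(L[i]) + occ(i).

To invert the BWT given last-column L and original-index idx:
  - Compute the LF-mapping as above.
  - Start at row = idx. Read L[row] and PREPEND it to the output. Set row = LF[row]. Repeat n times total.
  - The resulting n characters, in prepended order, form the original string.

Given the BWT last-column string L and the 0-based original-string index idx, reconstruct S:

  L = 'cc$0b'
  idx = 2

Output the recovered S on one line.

Answer: bc0c$

Derivation:
LF mapping: 3 4 0 1 2
Walk LF starting at row 2, prepending L[row]:
  step 1: row=2, L[2]='$', prepend. Next row=LF[2]=0
  step 2: row=0, L[0]='c', prepend. Next row=LF[0]=3
  step 3: row=3, L[3]='0', prepend. Next row=LF[3]=1
  step 4: row=1, L[1]='c', prepend. Next row=LF[1]=4
  step 5: row=4, L[4]='b', prepend. Next row=LF[4]=2
Reversed output: bc0c$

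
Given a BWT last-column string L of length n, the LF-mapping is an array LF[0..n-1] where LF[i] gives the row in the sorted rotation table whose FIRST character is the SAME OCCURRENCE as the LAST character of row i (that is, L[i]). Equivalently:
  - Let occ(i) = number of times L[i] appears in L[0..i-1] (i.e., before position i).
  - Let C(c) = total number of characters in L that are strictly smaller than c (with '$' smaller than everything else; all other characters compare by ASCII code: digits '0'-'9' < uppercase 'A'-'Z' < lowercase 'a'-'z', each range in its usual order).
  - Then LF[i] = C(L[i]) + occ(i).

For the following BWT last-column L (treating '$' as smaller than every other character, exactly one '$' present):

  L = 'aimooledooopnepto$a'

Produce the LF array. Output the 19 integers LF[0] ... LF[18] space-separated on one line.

Char counts: '$':1, 'a':2, 'd':1, 'e':2, 'i':1, 'l':1, 'm':1, 'n':1, 'o':6, 'p':2, 't':1
C (first-col start): C('$')=0, C('a')=1, C('d')=3, C('e')=4, C('i')=6, C('l')=7, C('m')=8, C('n')=9, C('o')=10, C('p')=16, C('t')=18
L[0]='a': occ=0, LF[0]=C('a')+0=1+0=1
L[1]='i': occ=0, LF[1]=C('i')+0=6+0=6
L[2]='m': occ=0, LF[2]=C('m')+0=8+0=8
L[3]='o': occ=0, LF[3]=C('o')+0=10+0=10
L[4]='o': occ=1, LF[4]=C('o')+1=10+1=11
L[5]='l': occ=0, LF[5]=C('l')+0=7+0=7
L[6]='e': occ=0, LF[6]=C('e')+0=4+0=4
L[7]='d': occ=0, LF[7]=C('d')+0=3+0=3
L[8]='o': occ=2, LF[8]=C('o')+2=10+2=12
L[9]='o': occ=3, LF[9]=C('o')+3=10+3=13
L[10]='o': occ=4, LF[10]=C('o')+4=10+4=14
L[11]='p': occ=0, LF[11]=C('p')+0=16+0=16
L[12]='n': occ=0, LF[12]=C('n')+0=9+0=9
L[13]='e': occ=1, LF[13]=C('e')+1=4+1=5
L[14]='p': occ=1, LF[14]=C('p')+1=16+1=17
L[15]='t': occ=0, LF[15]=C('t')+0=18+0=18
L[16]='o': occ=5, LF[16]=C('o')+5=10+5=15
L[17]='$': occ=0, LF[17]=C('$')+0=0+0=0
L[18]='a': occ=1, LF[18]=C('a')+1=1+1=2

Answer: 1 6 8 10 11 7 4 3 12 13 14 16 9 5 17 18 15 0 2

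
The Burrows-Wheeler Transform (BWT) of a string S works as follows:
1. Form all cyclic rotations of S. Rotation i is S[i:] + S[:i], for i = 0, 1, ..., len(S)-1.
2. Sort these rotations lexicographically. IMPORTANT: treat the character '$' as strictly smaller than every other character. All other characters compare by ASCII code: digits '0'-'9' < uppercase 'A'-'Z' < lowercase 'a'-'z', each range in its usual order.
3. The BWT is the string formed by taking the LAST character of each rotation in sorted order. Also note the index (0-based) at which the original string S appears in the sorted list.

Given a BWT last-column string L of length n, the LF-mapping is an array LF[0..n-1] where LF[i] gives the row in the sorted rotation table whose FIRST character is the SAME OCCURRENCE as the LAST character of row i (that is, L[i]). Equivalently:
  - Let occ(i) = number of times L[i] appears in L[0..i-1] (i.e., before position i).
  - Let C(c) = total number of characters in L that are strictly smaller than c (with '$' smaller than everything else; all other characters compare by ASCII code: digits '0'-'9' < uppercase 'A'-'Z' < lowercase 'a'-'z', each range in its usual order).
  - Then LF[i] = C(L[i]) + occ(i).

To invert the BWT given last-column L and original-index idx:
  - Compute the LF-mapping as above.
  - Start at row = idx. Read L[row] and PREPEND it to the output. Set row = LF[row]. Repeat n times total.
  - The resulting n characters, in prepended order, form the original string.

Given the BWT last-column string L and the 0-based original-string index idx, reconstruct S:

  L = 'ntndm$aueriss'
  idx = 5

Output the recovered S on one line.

Answer: misunderstan$

Derivation:
LF mapping: 6 11 7 2 5 0 1 12 3 8 4 9 10
Walk LF starting at row 5, prepending L[row]:
  step 1: row=5, L[5]='$', prepend. Next row=LF[5]=0
  step 2: row=0, L[0]='n', prepend. Next row=LF[0]=6
  step 3: row=6, L[6]='a', prepend. Next row=LF[6]=1
  step 4: row=1, L[1]='t', prepend. Next row=LF[1]=11
  step 5: row=11, L[11]='s', prepend. Next row=LF[11]=9
  step 6: row=9, L[9]='r', prepend. Next row=LF[9]=8
  step 7: row=8, L[8]='e', prepend. Next row=LF[8]=3
  step 8: row=3, L[3]='d', prepend. Next row=LF[3]=2
  step 9: row=2, L[2]='n', prepend. Next row=LF[2]=7
  step 10: row=7, L[7]='u', prepend. Next row=LF[7]=12
  step 11: row=12, L[12]='s', prepend. Next row=LF[12]=10
  step 12: row=10, L[10]='i', prepend. Next row=LF[10]=4
  step 13: row=4, L[4]='m', prepend. Next row=LF[4]=5
Reversed output: misunderstan$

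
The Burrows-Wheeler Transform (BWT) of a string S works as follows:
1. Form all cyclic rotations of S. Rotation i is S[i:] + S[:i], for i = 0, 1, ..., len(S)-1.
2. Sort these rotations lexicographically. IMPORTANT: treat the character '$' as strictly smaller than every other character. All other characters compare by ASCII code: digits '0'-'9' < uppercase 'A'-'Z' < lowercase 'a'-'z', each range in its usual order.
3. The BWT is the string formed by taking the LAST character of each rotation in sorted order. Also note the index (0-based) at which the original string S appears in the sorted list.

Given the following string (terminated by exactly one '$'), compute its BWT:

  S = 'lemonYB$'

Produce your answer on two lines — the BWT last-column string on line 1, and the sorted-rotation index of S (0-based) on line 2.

Answer: BYnl$eom
4

Derivation:
All 8 rotations (rotation i = S[i:]+S[:i]):
  rot[0] = lemonYB$
  rot[1] = emonYB$l
  rot[2] = monYB$le
  rot[3] = onYB$lem
  rot[4] = nYB$lemo
  rot[5] = YB$lemon
  rot[6] = B$lemonY
  rot[7] = $lemonYB
Sorted (with $ < everything):
  sorted[0] = $lemonYB  (last char: 'B')
  sorted[1] = B$lemonY  (last char: 'Y')
  sorted[2] = YB$lemon  (last char: 'n')
  sorted[3] = emonYB$l  (last char: 'l')
  sorted[4] = lemonYB$  (last char: '$')
  sorted[5] = monYB$le  (last char: 'e')
  sorted[6] = nYB$lemo  (last char: 'o')
  sorted[7] = onYB$lem  (last char: 'm')
Last column: BYnl$eom
Original string S is at sorted index 4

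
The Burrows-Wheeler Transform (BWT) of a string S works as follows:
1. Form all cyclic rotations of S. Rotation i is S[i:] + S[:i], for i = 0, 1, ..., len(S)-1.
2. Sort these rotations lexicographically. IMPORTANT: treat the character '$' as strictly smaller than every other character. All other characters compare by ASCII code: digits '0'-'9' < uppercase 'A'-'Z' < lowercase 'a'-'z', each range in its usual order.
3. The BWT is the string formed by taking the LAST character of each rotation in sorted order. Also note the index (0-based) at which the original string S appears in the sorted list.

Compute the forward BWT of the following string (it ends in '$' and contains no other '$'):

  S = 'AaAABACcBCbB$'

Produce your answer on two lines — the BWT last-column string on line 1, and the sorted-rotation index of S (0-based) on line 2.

All 13 rotations (rotation i = S[i:]+S[:i]):
  rot[0] = AaAABACcBCbB$
  rot[1] = aAABACcBCbB$A
  rot[2] = AABACcBCbB$Aa
  rot[3] = ABACcBCbB$AaA
  rot[4] = BACcBCbB$AaAA
  rot[5] = ACcBCbB$AaAAB
  rot[6] = CcBCbB$AaAABA
  rot[7] = cBCbB$AaAABAC
  rot[8] = BCbB$AaAABACc
  rot[9] = CbB$AaAABACcB
  rot[10] = bB$AaAABACcBC
  rot[11] = B$AaAABACcBCb
  rot[12] = $AaAABACcBCbB
Sorted (with $ < everything):
  sorted[0] = $AaAABACcBCbB  (last char: 'B')
  sorted[1] = AABACcBCbB$Aa  (last char: 'a')
  sorted[2] = ABACcBCbB$AaA  (last char: 'A')
  sorted[3] = ACcBCbB$AaAAB  (last char: 'B')
  sorted[4] = AaAABACcBCbB$  (last char: '$')
  sorted[5] = B$AaAABACcBCb  (last char: 'b')
  sorted[6] = BACcBCbB$AaAA  (last char: 'A')
  sorted[7] = BCbB$AaAABACc  (last char: 'c')
  sorted[8] = CbB$AaAABACcB  (last char: 'B')
  sorted[9] = CcBCbB$AaAABA  (last char: 'A')
  sorted[10] = aAABACcBCbB$A  (last char: 'A')
  sorted[11] = bB$AaAABACcBC  (last char: 'C')
  sorted[12] = cBCbB$AaAABAC  (last char: 'C')
Last column: BaAB$bAcBAACC
Original string S is at sorted index 4

Answer: BaAB$bAcBAACC
4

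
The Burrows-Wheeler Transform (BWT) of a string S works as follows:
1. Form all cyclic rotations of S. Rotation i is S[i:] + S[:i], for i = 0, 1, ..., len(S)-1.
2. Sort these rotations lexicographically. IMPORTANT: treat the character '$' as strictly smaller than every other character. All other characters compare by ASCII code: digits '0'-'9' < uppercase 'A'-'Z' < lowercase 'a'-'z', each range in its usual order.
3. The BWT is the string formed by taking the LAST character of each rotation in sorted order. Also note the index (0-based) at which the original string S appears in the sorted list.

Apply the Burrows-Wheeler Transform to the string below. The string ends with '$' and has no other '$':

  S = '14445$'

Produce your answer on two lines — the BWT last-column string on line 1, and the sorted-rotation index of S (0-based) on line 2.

Answer: 5$1444
1

Derivation:
All 6 rotations (rotation i = S[i:]+S[:i]):
  rot[0] = 14445$
  rot[1] = 4445$1
  rot[2] = 445$14
  rot[3] = 45$144
  rot[4] = 5$1444
  rot[5] = $14445
Sorted (with $ < everything):
  sorted[0] = $14445  (last char: '5')
  sorted[1] = 14445$  (last char: '$')
  sorted[2] = 4445$1  (last char: '1')
  sorted[3] = 445$14  (last char: '4')
  sorted[4] = 45$144  (last char: '4')
  sorted[5] = 5$1444  (last char: '4')
Last column: 5$1444
Original string S is at sorted index 1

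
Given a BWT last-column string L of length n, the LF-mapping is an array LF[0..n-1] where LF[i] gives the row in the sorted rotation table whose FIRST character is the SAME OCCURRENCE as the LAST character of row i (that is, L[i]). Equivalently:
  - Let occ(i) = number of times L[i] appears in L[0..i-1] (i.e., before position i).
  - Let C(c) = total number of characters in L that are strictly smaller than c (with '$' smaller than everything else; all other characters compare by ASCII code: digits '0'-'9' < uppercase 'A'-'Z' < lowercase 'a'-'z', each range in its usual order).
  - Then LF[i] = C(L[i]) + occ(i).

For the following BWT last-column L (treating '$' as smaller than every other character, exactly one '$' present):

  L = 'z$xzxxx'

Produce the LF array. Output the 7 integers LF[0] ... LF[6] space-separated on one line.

Answer: 5 0 1 6 2 3 4

Derivation:
Char counts: '$':1, 'x':4, 'z':2
C (first-col start): C('$')=0, C('x')=1, C('z')=5
L[0]='z': occ=0, LF[0]=C('z')+0=5+0=5
L[1]='$': occ=0, LF[1]=C('$')+0=0+0=0
L[2]='x': occ=0, LF[2]=C('x')+0=1+0=1
L[3]='z': occ=1, LF[3]=C('z')+1=5+1=6
L[4]='x': occ=1, LF[4]=C('x')+1=1+1=2
L[5]='x': occ=2, LF[5]=C('x')+2=1+2=3
L[6]='x': occ=3, LF[6]=C('x')+3=1+3=4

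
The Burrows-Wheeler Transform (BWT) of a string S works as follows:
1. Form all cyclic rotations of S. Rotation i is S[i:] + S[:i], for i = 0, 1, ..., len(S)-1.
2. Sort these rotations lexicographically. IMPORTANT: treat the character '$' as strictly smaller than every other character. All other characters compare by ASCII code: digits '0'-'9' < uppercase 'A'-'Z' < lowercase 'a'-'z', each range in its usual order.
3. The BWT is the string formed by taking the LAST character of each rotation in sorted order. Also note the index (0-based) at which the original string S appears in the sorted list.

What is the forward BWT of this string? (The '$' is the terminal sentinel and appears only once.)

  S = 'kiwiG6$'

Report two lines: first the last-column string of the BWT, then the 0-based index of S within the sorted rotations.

Answer: 6Giwk$i
5

Derivation:
All 7 rotations (rotation i = S[i:]+S[:i]):
  rot[0] = kiwiG6$
  rot[1] = iwiG6$k
  rot[2] = wiG6$ki
  rot[3] = iG6$kiw
  rot[4] = G6$kiwi
  rot[5] = 6$kiwiG
  rot[6] = $kiwiG6
Sorted (with $ < everything):
  sorted[0] = $kiwiG6  (last char: '6')
  sorted[1] = 6$kiwiG  (last char: 'G')
  sorted[2] = G6$kiwi  (last char: 'i')
  sorted[3] = iG6$kiw  (last char: 'w')
  sorted[4] = iwiG6$k  (last char: 'k')
  sorted[5] = kiwiG6$  (last char: '$')
  sorted[6] = wiG6$ki  (last char: 'i')
Last column: 6Giwk$i
Original string S is at sorted index 5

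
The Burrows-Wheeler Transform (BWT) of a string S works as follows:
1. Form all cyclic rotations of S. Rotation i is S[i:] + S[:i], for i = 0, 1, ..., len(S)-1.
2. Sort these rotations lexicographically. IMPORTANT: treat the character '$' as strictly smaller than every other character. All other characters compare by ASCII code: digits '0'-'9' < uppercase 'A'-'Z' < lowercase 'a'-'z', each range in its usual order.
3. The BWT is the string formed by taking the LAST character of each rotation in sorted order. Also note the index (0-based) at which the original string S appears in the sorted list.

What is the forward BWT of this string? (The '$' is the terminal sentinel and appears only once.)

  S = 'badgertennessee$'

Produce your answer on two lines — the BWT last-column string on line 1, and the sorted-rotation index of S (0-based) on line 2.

All 16 rotations (rotation i = S[i:]+S[:i]):
  rot[0] = badgertennessee$
  rot[1] = adgertennessee$b
  rot[2] = dgertennessee$ba
  rot[3] = gertennessee$bad
  rot[4] = ertennessee$badg
  rot[5] = rtennessee$badge
  rot[6] = tennessee$badger
  rot[7] = ennessee$badgert
  rot[8] = nnessee$badgerte
  rot[9] = nessee$badgerten
  rot[10] = essee$badgertenn
  rot[11] = ssee$badgertenne
  rot[12] = see$badgertennes
  rot[13] = ee$badgertenness
  rot[14] = e$badgertennesse
  rot[15] = $badgertennessee
Sorted (with $ < everything):
  sorted[0] = $badgertennessee  (last char: 'e')
  sorted[1] = adgertennessee$b  (last char: 'b')
  sorted[2] = badgertennessee$  (last char: '$')
  sorted[3] = dgertennessee$ba  (last char: 'a')
  sorted[4] = e$badgertennesse  (last char: 'e')
  sorted[5] = ee$badgertenness  (last char: 's')
  sorted[6] = ennessee$badgert  (last char: 't')
  sorted[7] = ertennessee$badg  (last char: 'g')
  sorted[8] = essee$badgertenn  (last char: 'n')
  sorted[9] = gertennessee$bad  (last char: 'd')
  sorted[10] = nessee$badgerten  (last char: 'n')
  sorted[11] = nnessee$badgerte  (last char: 'e')
  sorted[12] = rtennessee$badge  (last char: 'e')
  sorted[13] = see$badgertennes  (last char: 's')
  sorted[14] = ssee$badgertenne  (last char: 'e')
  sorted[15] = tennessee$badger  (last char: 'r')
Last column: eb$aestgndneeser
Original string S is at sorted index 2

Answer: eb$aestgndneeser
2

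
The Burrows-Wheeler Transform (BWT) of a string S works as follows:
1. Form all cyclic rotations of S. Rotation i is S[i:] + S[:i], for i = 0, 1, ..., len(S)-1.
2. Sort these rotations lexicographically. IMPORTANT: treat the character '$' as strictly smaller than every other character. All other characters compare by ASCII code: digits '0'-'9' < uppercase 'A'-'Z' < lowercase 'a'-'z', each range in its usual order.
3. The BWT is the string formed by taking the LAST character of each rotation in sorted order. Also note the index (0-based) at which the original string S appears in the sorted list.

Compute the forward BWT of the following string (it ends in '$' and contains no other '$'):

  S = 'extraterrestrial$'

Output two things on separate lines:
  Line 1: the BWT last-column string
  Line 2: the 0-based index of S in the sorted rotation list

Answer: lirtr$ratrteeaxse
5

Derivation:
All 17 rotations (rotation i = S[i:]+S[:i]):
  rot[0] = extraterrestrial$
  rot[1] = xtraterrestrial$e
  rot[2] = traterrestrial$ex
  rot[3] = raterrestrial$ext
  rot[4] = aterrestrial$extr
  rot[5] = terrestrial$extra
  rot[6] = errestrial$extrat
  rot[7] = rrestrial$extrate
  rot[8] = restrial$extrater
  rot[9] = estrial$extraterr
  rot[10] = strial$extraterre
  rot[11] = trial$extraterres
  rot[12] = rial$extraterrest
  rot[13] = ial$extraterrestr
  rot[14] = al$extraterrestri
  rot[15] = l$extraterrestria
  rot[16] = $extraterrestrial
Sorted (with $ < everything):
  sorted[0] = $extraterrestrial  (last char: 'l')
  sorted[1] = al$extraterrestri  (last char: 'i')
  sorted[2] = aterrestrial$extr  (last char: 'r')
  sorted[3] = errestrial$extrat  (last char: 't')
  sorted[4] = estrial$extraterr  (last char: 'r')
  sorted[5] = extraterrestrial$  (last char: '$')
  sorted[6] = ial$extraterrestr  (last char: 'r')
  sorted[7] = l$extraterrestria  (last char: 'a')
  sorted[8] = raterrestrial$ext  (last char: 't')
  sorted[9] = restrial$extrater  (last char: 'r')
  sorted[10] = rial$extraterrest  (last char: 't')
  sorted[11] = rrestrial$extrate  (last char: 'e')
  sorted[12] = strial$extraterre  (last char: 'e')
  sorted[13] = terrestrial$extra  (last char: 'a')
  sorted[14] = traterrestrial$ex  (last char: 'x')
  sorted[15] = trial$extraterres  (last char: 's')
  sorted[16] = xtraterrestrial$e  (last char: 'e')
Last column: lirtr$ratrteeaxse
Original string S is at sorted index 5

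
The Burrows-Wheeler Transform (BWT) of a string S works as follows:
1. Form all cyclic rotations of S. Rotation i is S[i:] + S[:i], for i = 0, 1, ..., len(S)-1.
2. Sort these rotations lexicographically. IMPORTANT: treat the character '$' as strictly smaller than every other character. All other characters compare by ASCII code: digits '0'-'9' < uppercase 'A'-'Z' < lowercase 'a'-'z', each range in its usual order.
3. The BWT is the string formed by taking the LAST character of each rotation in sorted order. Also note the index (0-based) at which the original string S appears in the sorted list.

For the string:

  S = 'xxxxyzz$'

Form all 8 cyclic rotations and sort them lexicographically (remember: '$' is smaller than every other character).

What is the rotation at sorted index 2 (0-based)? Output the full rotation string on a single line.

Answer: xxxyzz$x

Derivation:
All 8 rotations (rotation i = S[i:]+S[:i]):
  rot[0] = xxxxyzz$
  rot[1] = xxxyzz$x
  rot[2] = xxyzz$xx
  rot[3] = xyzz$xxx
  rot[4] = yzz$xxxx
  rot[5] = zz$xxxxy
  rot[6] = z$xxxxyz
  rot[7] = $xxxxyzz
Sorted (with $ < everything):
  sorted[0] = $xxxxyzz
  sorted[1] = xxxxyzz$
  sorted[2] = xxxyzz$x
  sorted[3] = xxyzz$xx
  sorted[4] = xyzz$xxx
  sorted[5] = yzz$xxxx
  sorted[6] = z$xxxxyz
  sorted[7] = zz$xxxxy
sorted[2] = xxxyzz$x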